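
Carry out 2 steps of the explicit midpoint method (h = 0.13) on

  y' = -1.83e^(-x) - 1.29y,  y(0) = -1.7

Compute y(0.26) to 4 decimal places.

-1.5678

Midpoint: k1 = f(x_n, y_n); k2 = f(x_n + h/2, y_n + (h/2)·k1); y_{n+1} = y_n + h·k2.
x=0.000000, y=-1.700000:
  k1 = f(0.000000, -1.700000) = 0.363000
  k2 = f(0.065000, -1.676405) = 0.447729
  y ← -1.700000 + 0.13·0.447729 = -1.641795
x=0.130000, y=-1.641795:
  k1 = f(0.130000, -1.641795) = 0.511001
  k2 = f(0.195000, -1.608580) = 0.569281
  y ← -1.641795 + 0.13·0.569281 = -1.567789
y(0.26) ≈ -1.5678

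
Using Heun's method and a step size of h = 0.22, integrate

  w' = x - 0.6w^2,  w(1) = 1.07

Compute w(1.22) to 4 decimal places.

Heun: k1 = f(x_n, w_n); k2 = f(x_n + h, w_n + h·k1); w_{n+1} = w_n + (h/2)·(k1 + k2).
x=1.000000, w=1.070000:
  k1 = f(1.000000, 1.070000) = 0.313060
  k2 = f(1.220000, 1.138873) = 0.441781
  w ← 1.070000 + (0.22/2)·(0.313060 + 0.441781) = 1.153032
w(1.22) ≈ 1.1530

1.1530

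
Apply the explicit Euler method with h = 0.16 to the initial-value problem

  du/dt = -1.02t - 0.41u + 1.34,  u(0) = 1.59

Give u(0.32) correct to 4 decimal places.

1.7769

Euler: u_{n+1} = u_n + h·f(t_n, u_n).
t=0.000000, u=1.590000: f=0.688100 → u ← 1.590000 + 0.16·0.688100 = 1.700096
t=0.160000, u=1.700096: f=0.479761 → u ← 1.700096 + 0.16·0.479761 = 1.776858
u(0.32) ≈ 1.7769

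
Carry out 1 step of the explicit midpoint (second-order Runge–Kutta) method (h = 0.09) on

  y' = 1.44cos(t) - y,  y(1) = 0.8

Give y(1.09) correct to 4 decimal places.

Midpoint: k1 = f(t_n, y_n); k2 = f(t_n + h/2, y_n + (h/2)·k1); y_{n+1} = y_n + h·k2.
t=1.000000, y=0.800000:
  k1 = f(1.000000, 0.800000) = -0.021965
  k2 = f(1.045000, 0.799012) = -0.076273
  y ← 0.800000 + 0.09·(-0.076273) = 0.793135
y(1.09) ≈ 0.7931

0.7931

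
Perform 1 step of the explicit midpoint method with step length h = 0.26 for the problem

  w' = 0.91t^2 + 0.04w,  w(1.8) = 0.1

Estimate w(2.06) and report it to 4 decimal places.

Midpoint: k1 = f(t_n, w_n); k2 = f(t_n + h/2, w_n + (h/2)·k1); w_{n+1} = w_n + h·k2.
t=1.800000, w=0.100000:
  k1 = f(1.800000, 0.100000) = 2.952400
  k2 = f(1.930000, 0.483812) = 3.409011
  w ← 0.100000 + 0.26·3.409011 = 0.986343
w(2.06) ≈ 0.9863

0.9863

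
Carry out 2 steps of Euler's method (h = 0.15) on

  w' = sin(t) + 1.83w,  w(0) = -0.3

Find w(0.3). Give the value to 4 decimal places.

-0.4649

Euler: w_{n+1} = w_n + h·f(t_n, w_n).
t=0.000000, w=-0.300000: f=-0.549000 → w ← -0.300000 + 0.15·(-0.549000) = -0.382350
t=0.150000, w=-0.382350: f=-0.550262 → w ← -0.382350 + 0.15·(-0.550262) = -0.464889
w(0.3) ≈ -0.4649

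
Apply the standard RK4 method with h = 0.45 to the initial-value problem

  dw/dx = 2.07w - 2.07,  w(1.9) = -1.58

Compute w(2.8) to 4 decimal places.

RK4: k1 = f(x_n, w_n); k2 = f(x_n + h/2, w_n + (h/2)·k1); k3 = f(x_n + h/2, w_n + (h/2)·k2); k4 = f(x_n + h, w_n + h·k3); w_{n+1} = w_n + (h/6)·(k1 + 2k2 + 2k3 + k4).
x=1.900000, w=-1.580000:
  k1 = f(1.900000, -1.580000) = -5.340600
  k2 = f(2.125000, -2.781635) = -7.827984
  k3 = f(2.125000, -3.341297) = -8.986484
  k4 = f(2.350000, -5.623918) = -13.711510
  w ← -1.580000 + (0.45/6)·(k1 + 2k2 + 2k3 + k4) = -5.531078
x=2.350000, w=-5.531078:
  k1 = f(2.350000, -5.531078) = -13.519332
  k2 = f(2.575000, -8.572928) = -19.815961
  k3 = f(2.575000, -9.989670) = -22.748616
  k4 = f(2.800000, -15.767956) = -34.709669
  w ← -5.531078 + (0.45/6)·(k1 + 2k2 + 2k3 + k4) = -15.532940
w(2.8) ≈ -15.5329

-15.5329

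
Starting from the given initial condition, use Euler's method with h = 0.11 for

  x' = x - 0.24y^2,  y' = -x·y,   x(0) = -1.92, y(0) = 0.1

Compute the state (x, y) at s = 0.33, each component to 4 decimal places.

-2.6272, 0.1884

Euler on (x,y): x_{n+1} = x_n + h·x', y_{n+1} = y_n + h·y'.
0.000000: (-1.920000, 0.100000); f=(-1.922400, 0.192000) → (-2.131464, 0.121120)
0.110000: (-2.131464, 0.121120); f=(-2.134985, 0.258163) → (-2.366312, 0.149518)
0.220000: (-2.366312, 0.149518); f=(-2.371678, 0.353806) → (-2.627197, 0.188437)
(x(0.33), y(0.33)) ≈ (-2.6272, 0.1884)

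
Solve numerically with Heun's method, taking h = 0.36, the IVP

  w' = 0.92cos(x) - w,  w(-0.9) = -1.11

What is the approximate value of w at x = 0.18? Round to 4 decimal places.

0.1608

Heun: k1 = f(x_n, w_n); k2 = f(x_n + h, w_n + h·k1); w_{n+1} = w_n + (h/2)·(k1 + k2).
x=-0.900000, w=-1.110000:
  k1 = f(-0.900000, -1.110000) = 1.681881
  k2 = f(-0.540000, -0.504523) = 1.293615
  w ← -1.110000 + (0.36/2)·(1.681881 + 1.293615) = -0.574411
x=-0.540000, w=-0.574411:
  k1 = f(-0.540000, -0.574411) = 1.363503
  k2 = f(-0.180000, -0.083550) = 0.988686
  w ← -0.574411 + (0.36/2)·(1.363503 + 0.988686) = -0.151017
x=-0.180000, w=-0.151017:
  k1 = f(-0.180000, -0.151017) = 1.056153
  k2 = f(0.180000, 0.229198) = 0.675938
  w ← -0.151017 + (0.36/2)·(1.056153 + 0.675938) = 0.160760
w(0.18) ≈ 0.1608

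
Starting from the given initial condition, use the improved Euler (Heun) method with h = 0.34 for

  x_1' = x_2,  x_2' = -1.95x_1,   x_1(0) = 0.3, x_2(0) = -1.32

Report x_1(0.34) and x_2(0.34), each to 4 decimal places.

-0.1826, -1.3701

Heun on (x_1,x_2): k1 = f(x_n, state_n); k2 = f(x_n + h, state_n + h·k1); state_{n+1} = state_n + (h/2)·(k1 + k2).
0.000000: (0.300000, -1.320000)
  k1 = (-1.320000, -0.585000)
  predictor → (-0.148800, -1.518900)
  k2 = (-1.518900, 0.290160)
  → (-0.182613, -1.370123)
(x_1(0.34), x_2(0.34)) ≈ (-0.1826, -1.3701)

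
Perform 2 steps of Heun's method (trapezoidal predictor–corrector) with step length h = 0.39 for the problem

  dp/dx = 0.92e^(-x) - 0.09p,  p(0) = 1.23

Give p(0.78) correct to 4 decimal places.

1.6305

Heun: k1 = f(x_n, p_n); k2 = f(x_n + h, p_n + h·k1); p_{n+1} = p_n + (h/2)·(k1 + k2).
x=0.000000, p=1.230000:
  k1 = f(0.000000, 1.230000) = 0.809300
  k2 = f(0.390000, 1.545627) = 0.483786
  p ← 1.230000 + (0.39/2)·(0.809300 + 0.483786) = 1.482152
x=0.390000, p=1.482152:
  k1 = f(0.390000, 1.482152) = 0.489499
  k2 = f(0.780000, 1.673056) = 0.271158
  p ← 1.482152 + (0.39/2)·(0.489499 + 0.271158) = 1.630480
p(0.78) ≈ 1.6305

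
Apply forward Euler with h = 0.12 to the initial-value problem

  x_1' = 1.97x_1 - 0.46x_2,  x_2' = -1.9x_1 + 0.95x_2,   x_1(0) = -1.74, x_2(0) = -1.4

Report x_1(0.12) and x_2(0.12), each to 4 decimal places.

-2.0741, -1.1629

Euler on (x_1,x_2): x_1_{n+1} = x_1_n + h·x_1', x_2_{n+1} = x_2_n + h·x_2'.
0.000000: (-1.740000, -1.400000); f=(-2.783800, 1.976000) → (-2.074056, -1.162880)
(x_1(0.12), x_2(0.12)) ≈ (-2.0741, -1.1629)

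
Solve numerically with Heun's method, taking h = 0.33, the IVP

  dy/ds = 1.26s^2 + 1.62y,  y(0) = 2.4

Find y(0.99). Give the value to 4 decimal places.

Heun: k1 = f(s_n, y_n); k2 = f(s_n + h, y_n + h·k1); y_{n+1} = y_n + (h/2)·(k1 + k2).
s=0.000000, y=2.400000:
  k1 = f(0.000000, 2.400000) = 3.888000
  k2 = f(0.330000, 3.683040) = 6.103739
  y ← 2.400000 + (0.33/2)·(3.888000 + 6.103739) = 4.048637
s=0.330000, y=4.048637:
  k1 = f(0.330000, 4.048637) = 6.696006
  k2 = f(0.660000, 6.258319) = 10.687332
  y ← 4.048637 + (0.33/2)·(6.696006 + 10.687332) = 6.916888
s=0.660000, y=6.916888:
  k1 = f(0.660000, 6.916888) = 11.754214
  k2 = f(0.990000, 10.795778) = 18.724087
  y ← 6.916888 + (0.33/2)·(11.754214 + 18.724087) = 11.945807
y(0.99) ≈ 11.9458

11.9458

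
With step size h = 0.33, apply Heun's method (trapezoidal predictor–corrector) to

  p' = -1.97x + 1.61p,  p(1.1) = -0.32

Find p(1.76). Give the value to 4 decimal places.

-3.8720

Heun: k1 = f(x_n, p_n); k2 = f(x_n + h, p_n + h·k1); p_{n+1} = p_n + (h/2)·(k1 + k2).
x=1.100000, p=-0.320000:
  k1 = f(1.100000, -0.320000) = -2.682200
  k2 = f(1.430000, -1.205126) = -4.757353
  p ← -0.320000 + (0.33/2)·(-2.682200 + (-4.757353)) = -1.547526
x=1.430000, p=-1.547526:
  k1 = f(1.430000, -1.547526) = -5.308617
  k2 = f(1.760000, -3.299370) = -8.779186
  p ← -1.547526 + (0.33/2)·(-5.308617 + (-8.779186)) = -3.872014
p(1.76) ≈ -3.8720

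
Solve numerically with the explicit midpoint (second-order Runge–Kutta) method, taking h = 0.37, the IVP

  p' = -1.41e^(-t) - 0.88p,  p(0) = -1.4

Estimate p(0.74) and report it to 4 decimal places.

-1.2352

Midpoint: k1 = f(t_n, p_n); k2 = f(t_n + h/2, p_n + (h/2)·k1); p_{n+1} = p_n + h·k2.
t=0.000000, p=-1.400000:
  k1 = f(0.000000, -1.400000) = -0.178000
  k2 = f(0.185000, -1.432930) = 0.089121
  p ← -1.400000 + 0.37·0.089121 = -1.367025
t=0.370000, p=-1.367025:
  k1 = f(0.370000, -1.367025) = 0.229047
  k2 = f(0.555000, -1.324651) = 0.356251
  p ← -1.367025 + 0.37·0.356251 = -1.235212
p(0.74) ≈ -1.2352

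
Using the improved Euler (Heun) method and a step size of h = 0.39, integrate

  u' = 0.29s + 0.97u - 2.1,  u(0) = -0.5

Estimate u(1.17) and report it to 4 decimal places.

Heun: k1 = f(s_n, u_n); k2 = f(s_n + h, u_n + h·k1); u_{n+1} = u_n + (h/2)·(k1 + k2).
s=0.000000, u=-0.500000:
  k1 = f(0.000000, -0.500000) = -2.585000
  k2 = f(0.390000, -1.508150) = -3.449806
  u ← -0.500000 + (0.39/2)·(-2.585000 + (-3.449806)) = -1.676787
s=0.390000, u=-1.676787:
  k1 = f(0.390000, -1.676787) = -3.613383
  k2 = f(0.780000, -3.086007) = -4.867226
  u ← -1.676787 + (0.39/2)·(-3.613383 + (-4.867226)) = -3.330506
s=0.780000, u=-3.330506:
  k1 = f(0.780000, -3.330506) = -5.104391
  k2 = f(1.170000, -5.321218) = -6.922282
  u ← -3.330506 + (0.39/2)·(-5.104391 + (-6.922282)) = -5.675707
u(1.17) ≈ -5.6757

-5.6757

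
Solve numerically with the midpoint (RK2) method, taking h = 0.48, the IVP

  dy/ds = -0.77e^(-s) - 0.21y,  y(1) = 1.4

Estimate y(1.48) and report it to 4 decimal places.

1.1659

Midpoint: k1 = f(s_n, y_n); k2 = f(s_n + h/2, y_n + (h/2)·k1); y_{n+1} = y_n + h·k2.
s=1.000000, y=1.400000:
  k1 = f(1.000000, 1.400000) = -0.577267
  k2 = f(1.240000, 1.261456) = -0.487732
  y ← 1.400000 + 0.48·(-0.487732) = 1.165889
y(1.48) ≈ 1.1659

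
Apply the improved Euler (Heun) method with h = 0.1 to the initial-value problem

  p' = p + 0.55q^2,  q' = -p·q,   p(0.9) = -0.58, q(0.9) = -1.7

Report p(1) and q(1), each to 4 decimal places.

-0.4645, -1.7924

Heun on (p,q): k1 = f(t_n, state_n); k2 = f(t_n + h, state_n + h·k1); state_{n+1} = state_n + (h/2)·(k1 + k2).
0.900000: (-0.580000, -1.700000)
  k1 = (1.009500, -0.986000)
  predictor → (-0.479050, -1.798600)
  k2 = (1.300179, -0.861619)
  → (-0.464516, -1.792381)
(p(1), q(1)) ≈ (-0.4645, -1.7924)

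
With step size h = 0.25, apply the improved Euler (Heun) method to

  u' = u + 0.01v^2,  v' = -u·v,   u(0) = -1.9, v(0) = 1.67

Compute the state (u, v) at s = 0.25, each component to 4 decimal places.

-2.4224, 2.7958

Heun on (u,v): k1 = f(s_n, state_n); k2 = f(s_n + h, state_n + h·k1); state_{n+1} = state_n + (h/2)·(k1 + k2).
0.000000: (-1.900000, 1.670000)
  k1 = (-1.872111, 3.173000)
  predictor → (-2.368028, 2.463250)
  k2 = (-2.307352, 5.833044)
  → (-2.422433, 2.795756)
(u(0.25), v(0.25)) ≈ (-2.4224, 2.7958)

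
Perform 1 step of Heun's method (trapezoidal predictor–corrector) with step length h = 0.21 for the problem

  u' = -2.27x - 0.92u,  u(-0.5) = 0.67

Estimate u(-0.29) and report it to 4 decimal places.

0.7183

Heun: k1 = f(x_n, u_n); k2 = f(x_n + h, u_n + h·k1); u_{n+1} = u_n + (h/2)·(k1 + k2).
x=-0.500000, u=0.670000:
  k1 = f(-0.500000, 0.670000) = 0.518600
  k2 = f(-0.290000, 0.778906) = -0.058294
  u ← 0.670000 + (0.21/2)·(0.518600 + (-0.058294)) = 0.718332
u(-0.29) ≈ 0.7183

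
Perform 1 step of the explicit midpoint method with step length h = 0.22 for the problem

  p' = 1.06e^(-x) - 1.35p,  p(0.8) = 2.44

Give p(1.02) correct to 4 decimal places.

Midpoint: k1 = f(x_n, p_n); k2 = f(x_n + h/2, p_n + (h/2)·k1); p_{n+1} = p_n + h·k2.
x=0.800000, p=2.440000:
  k1 = f(0.800000, 2.440000) = -2.817711
  k2 = f(0.910000, 2.130052) = -2.448894
  p ← 2.440000 + 0.22·(-2.448894) = 1.901243
p(1.02) ≈ 1.9012

1.9012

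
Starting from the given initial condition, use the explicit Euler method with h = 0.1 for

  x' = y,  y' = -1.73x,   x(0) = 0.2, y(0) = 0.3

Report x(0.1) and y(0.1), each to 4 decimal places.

0.2300, 0.2654

Euler on (x,y): x_{n+1} = x_n + h·x', y_{n+1} = y_n + h·y'.
0.000000: (0.200000, 0.300000); f=(0.300000, -0.346000) → (0.230000, 0.265400)
(x(0.1), y(0.1)) ≈ (0.2300, 0.2654)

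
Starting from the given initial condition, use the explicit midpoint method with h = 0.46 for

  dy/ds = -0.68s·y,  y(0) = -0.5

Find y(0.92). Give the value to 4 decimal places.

Midpoint: k1 = f(s_n, y_n); k2 = f(s_n + h/2, y_n + (h/2)·k1); y_{n+1} = y_n + h·k2.
s=0.000000, y=-0.500000:
  k1 = f(0.000000, -0.500000) = 0.000000
  k2 = f(0.230000, -0.500000) = 0.078200
  y ← -0.500000 + 0.46·0.078200 = -0.464028
s=0.460000, y=-0.464028:
  k1 = f(0.460000, -0.464028) = 0.145148
  k2 = f(0.690000, -0.430644) = 0.202058
  y ← -0.464028 + 0.46·0.202058 = -0.371081
y(0.92) ≈ -0.3711

-0.3711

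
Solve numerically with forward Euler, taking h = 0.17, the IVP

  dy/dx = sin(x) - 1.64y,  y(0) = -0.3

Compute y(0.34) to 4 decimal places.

Euler: y_{n+1} = y_n + h·f(x_n, y_n).
x=0.000000, y=-0.300000: f=0.492000 → y ← -0.300000 + 0.17·0.492000 = -0.216360
x=0.170000, y=-0.216360: f=0.524013 → y ← -0.216360 + 0.17·0.524013 = -0.127278
y(0.34) ≈ -0.1273

-0.1273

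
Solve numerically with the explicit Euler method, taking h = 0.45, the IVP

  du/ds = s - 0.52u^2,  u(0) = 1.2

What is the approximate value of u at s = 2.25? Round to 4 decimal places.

1.7613

Euler: u_{n+1} = u_n + h·f(s_n, u_n).
s=0.000000, u=1.200000: f=-0.748800 → u ← 1.200000 + 0.45·(-0.748800) = 0.863040
s=0.450000, u=0.863040: f=0.062684 → u ← 0.863040 + 0.45·0.062684 = 0.891248
s=0.900000, u=0.891248: f=0.486952 → u ← 0.891248 + 0.45·0.486952 = 1.110376
s=1.350000, u=1.110376: f=0.708873 → u ← 1.110376 + 0.45·0.708873 = 1.429369
s=1.800000, u=1.429369: f=0.737590 → u ← 1.429369 + 0.45·0.737590 = 1.761285
u(2.25) ≈ 1.7613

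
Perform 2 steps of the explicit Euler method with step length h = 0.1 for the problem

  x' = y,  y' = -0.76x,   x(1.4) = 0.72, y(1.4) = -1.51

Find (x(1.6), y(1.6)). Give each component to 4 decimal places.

Euler on (x,y): x_{n+1} = x_n + h·x', y_{n+1} = y_n + h·y'.
1.400000: (0.720000, -1.510000); f=(-1.510000, -0.547200) → (0.569000, -1.564720)
1.500000: (0.569000, -1.564720); f=(-1.564720, -0.432440) → (0.412528, -1.607964)
(x(1.6), y(1.6)) ≈ (0.4125, -1.6080)

0.4125, -1.6080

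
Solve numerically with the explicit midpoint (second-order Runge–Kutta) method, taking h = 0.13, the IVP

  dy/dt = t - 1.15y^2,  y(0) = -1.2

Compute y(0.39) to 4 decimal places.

-2.3750

Midpoint: k1 = f(t_n, y_n); k2 = f(t_n + h/2, y_n + (h/2)·k1); y_{n+1} = y_n + h·k2.
t=0.000000, y=-1.200000:
  k1 = f(0.000000, -1.200000) = -1.656000
  k2 = f(0.065000, -1.307640) = -1.901411
  y ← -1.200000 + 0.13·(-1.901411) = -1.447183
t=0.130000, y=-1.447183:
  k1 = f(0.130000, -1.447183) = -2.278491
  k2 = f(0.195000, -1.595285) = -2.731675
  y ← -1.447183 + 0.13·(-2.731675) = -1.802301
t=0.260000, y=-1.802301:
  k1 = f(0.260000, -1.802301) = -3.475533
  k2 = f(0.325000, -2.028211) = -4.405685
  y ← -1.802301 + 0.13·(-4.405685) = -2.375040
y(0.39) ≈ -2.3750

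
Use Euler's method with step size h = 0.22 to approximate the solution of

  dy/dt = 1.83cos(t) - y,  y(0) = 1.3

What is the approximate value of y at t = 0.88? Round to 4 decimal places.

1.5135

Euler: y_{n+1} = y_n + h·f(t_n, y_n).
t=0.000000, y=1.300000: f=0.530000 → y ← 1.300000 + 0.22·0.530000 = 1.416600
t=0.220000, y=1.416600: f=0.369292 → y ← 1.416600 + 0.22·0.369292 = 1.497844
t=0.440000, y=1.497844: f=0.157851 → y ← 1.497844 + 0.22·0.157851 = 1.532572
t=0.660000, y=1.532572: f=-0.086886 → y ← 1.532572 + 0.22·(-0.086886) = 1.513457
y(0.88) ≈ 1.5135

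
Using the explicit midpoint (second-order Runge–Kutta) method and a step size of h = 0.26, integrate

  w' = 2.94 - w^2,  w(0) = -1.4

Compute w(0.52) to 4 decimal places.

-0.4669

Midpoint: k1 = f(x_n, w_n); k2 = f(x_n + h/2, w_n + (h/2)·k1); w_{n+1} = w_n + h·k2.
x=0.000000, w=-1.400000:
  k1 = f(0.000000, -1.400000) = 0.980000
  k2 = f(0.130000, -1.272600) = 1.320489
  w ← -1.400000 + 0.26·1.320489 = -1.056673
x=0.260000, w=-1.056673:
  k1 = f(0.260000, -1.056673) = 1.823443
  k2 = f(0.390000, -0.819625) = 2.268214
  w ← -1.056673 + 0.26·2.268214 = -0.466937
w(0.52) ≈ -0.4669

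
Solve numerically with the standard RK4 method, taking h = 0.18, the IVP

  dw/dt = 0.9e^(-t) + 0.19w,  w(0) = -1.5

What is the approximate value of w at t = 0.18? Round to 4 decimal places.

-1.4013

RK4: k1 = f(t_n, w_n); k2 = f(t_n + h/2, w_n + (h/2)·k1); k3 = f(t_n + h/2, w_n + (h/2)·k2); k4 = f(t_n + h, w_n + h·k3); w_{n+1} = w_n + (h/6)·(k1 + 2k2 + 2k3 + k4).
t=0.000000, w=-1.500000:
  k1 = f(0.000000, -1.500000) = 0.615000
  k2 = f(0.090000, -1.444650) = 0.548055
  k3 = f(0.090000, -1.450675) = 0.546910
  k4 = f(0.180000, -1.401556) = 0.485448
  w ← -1.500000 + (0.18/6)·(k1 + 2k2 + 2k3 + k4) = -1.401289
w(0.18) ≈ -1.4013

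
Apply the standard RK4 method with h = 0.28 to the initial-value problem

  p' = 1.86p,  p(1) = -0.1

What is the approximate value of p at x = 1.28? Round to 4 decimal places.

RK4: k1 = f(x_n, p_n); k2 = f(x_n + h/2, p_n + (h/2)·k1); k3 = f(x_n + h/2, p_n + (h/2)·k2); k4 = f(x_n + h, p_n + h·k3); p_{n+1} = p_n + (h/6)·(k1 + 2k2 + 2k3 + k4).
x=1.000000, p=-0.100000:
  k1 = f(1.000000, -0.100000) = -0.186000
  k2 = f(1.140000, -0.126040) = -0.234434
  k3 = f(1.140000, -0.132821) = -0.247047
  k4 = f(1.280000, -0.169173) = -0.314662
  p ← -0.100000 + (0.28/6)·(k1 + 2k2 + 2k3 + k4) = -0.168302
p(1.28) ≈ -0.1683

-0.1683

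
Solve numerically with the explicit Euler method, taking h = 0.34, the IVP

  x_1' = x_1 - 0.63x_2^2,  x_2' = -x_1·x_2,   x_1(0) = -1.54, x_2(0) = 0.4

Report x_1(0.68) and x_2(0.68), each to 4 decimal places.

Euler on (x_1,x_2): x_1_{n+1} = x_1_n + h·x_1', x_2_{n+1} = x_2_n + h·x_2'.
0.000000: (-1.540000, 0.400000); f=(-1.640800, 0.616000) → (-2.097872, 0.609440)
0.340000: (-2.097872, 0.609440); f=(-2.331865, 1.278527) → (-2.890706, 1.044139)
(x_1(0.68), x_2(0.68)) ≈ (-2.8907, 1.0441)

-2.8907, 1.0441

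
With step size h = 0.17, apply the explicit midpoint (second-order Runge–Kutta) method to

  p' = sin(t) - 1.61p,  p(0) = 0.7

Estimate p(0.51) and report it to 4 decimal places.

0.4124

Midpoint: k1 = f(t_n, p_n); k2 = f(t_n + h/2, p_n + (h/2)·k1); p_{n+1} = p_n + h·k2.
t=0.000000, p=0.700000:
  k1 = f(0.000000, 0.700000) = -1.127000
  k2 = f(0.085000, 0.604205) = -0.887872
  p ← 0.700000 + 0.17·(-0.887872) = 0.549062
t=0.170000, p=0.549062:
  k1 = f(0.170000, 0.549062) = -0.714807
  k2 = f(0.255000, 0.488303) = -0.533923
  p ← 0.549062 + 0.17·(-0.533923) = 0.458295
t=0.340000, p=0.458295:
  k1 = f(0.340000, 0.458295) = -0.404368
  k2 = f(0.425000, 0.423924) = -0.270196
  p ← 0.458295 + 0.17·(-0.270196) = 0.412361
p(0.51) ≈ 0.4124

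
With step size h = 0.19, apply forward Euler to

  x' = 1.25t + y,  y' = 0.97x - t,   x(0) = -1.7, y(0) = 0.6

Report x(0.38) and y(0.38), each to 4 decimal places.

Euler on (x,y): x_{n+1} = x_n + h·x', y_{n+1} = y_n + h·y'.
0.000000: (-1.700000, 0.600000); f=(0.600000, -1.649000) → (-1.586000, 0.286690)
0.190000: (-1.586000, 0.286690); f=(0.524190, -1.728420) → (-1.486404, -0.041710)
(x(0.38), y(0.38)) ≈ (-1.4864, -0.0417)

-1.4864, -0.0417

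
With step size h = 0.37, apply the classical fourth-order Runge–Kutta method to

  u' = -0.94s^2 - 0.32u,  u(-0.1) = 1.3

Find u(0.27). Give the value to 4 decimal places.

1.1485

RK4: k1 = f(s_n, u_n); k2 = f(s_n + h/2, u_n + (h/2)·k1); k3 = f(s_n + h/2, u_n + (h/2)·k2); k4 = f(s_n + h, u_n + h·k3); u_{n+1} = u_n + (h/6)·(k1 + 2k2 + 2k3 + k4).
s=-0.100000, u=1.300000:
  k1 = f(-0.100000, 1.300000) = -0.425400
  k2 = f(0.085000, 1.221301) = -0.397608
  k3 = f(0.085000, 1.226443) = -0.399253
  k4 = f(0.270000, 1.152276) = -0.437254
  u ← 1.300000 + (0.37/6)·(k1 + 2k2 + 2k3 + k4) = 1.148523
u(0.27) ≈ 1.1485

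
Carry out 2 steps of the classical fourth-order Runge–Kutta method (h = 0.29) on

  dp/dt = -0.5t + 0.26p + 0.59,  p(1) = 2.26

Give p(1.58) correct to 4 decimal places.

2.5957

RK4: k1 = f(t_n, p_n); k2 = f(t_n + h/2, p_n + (h/2)·k1); k3 = f(t_n + h/2, p_n + (h/2)·k2); k4 = f(t_n + h, p_n + h·k3); p_{n+1} = p_n + (h/6)·(k1 + 2k2 + 2k3 + k4).
t=1.000000, p=2.260000:
  k1 = f(1.000000, 2.260000) = 0.677600
  k2 = f(1.145000, 2.358252) = 0.630646
  k3 = f(1.145000, 2.351444) = 0.628875
  k4 = f(1.290000, 2.442374) = 0.580017
  p ← 2.260000 + (0.29/6)·(k1 + 2k2 + 2k3 + k4) = 2.442539
t=1.290000, p=2.442539:
  k1 = f(1.290000, 2.442539) = 0.580060
  k2 = f(1.435000, 2.526647) = 0.529428
  k3 = f(1.435000, 2.519306) = 0.527519
  k4 = f(1.580000, 2.595519) = 0.474835
  p ← 2.442539 + (0.29/6)·(k1 + 2k2 + 2k3 + k4) = 2.595697
p(1.58) ≈ 2.5957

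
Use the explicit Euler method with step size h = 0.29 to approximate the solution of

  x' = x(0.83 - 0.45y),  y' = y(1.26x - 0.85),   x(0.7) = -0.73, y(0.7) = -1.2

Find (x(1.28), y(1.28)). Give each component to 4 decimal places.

-1.3433, -0.2224

Euler on (x,y): x_{n+1} = x_n + h·x', y_{n+1} = y_n + h·y'.
0.700000: (-0.730000, -1.200000); f=(-1.000100, 2.123760) → (-1.020029, -0.584110)
0.990000: (-1.020029, -0.584110); f=(-1.114738, 1.247212) → (-1.343303, -0.222418)
(x(1.28), y(1.28)) ≈ (-1.3433, -0.2224)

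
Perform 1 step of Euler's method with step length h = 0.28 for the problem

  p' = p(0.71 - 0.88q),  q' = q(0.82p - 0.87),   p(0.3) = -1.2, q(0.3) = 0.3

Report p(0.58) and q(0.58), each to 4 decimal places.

Euler on (p,q): p_{n+1} = p_n + h·p', q_{n+1} = q_n + h·q'.
0.300000: (-1.200000, 0.300000); f=(-0.535200, -0.556200) → (-1.349856, 0.144264)
(p(0.58), q(0.58)) ≈ (-1.3499, 0.1443)

-1.3499, 0.1443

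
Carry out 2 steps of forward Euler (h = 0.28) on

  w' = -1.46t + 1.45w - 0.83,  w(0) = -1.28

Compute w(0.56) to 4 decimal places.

Euler: w_{n+1} = w_n + h·f(t_n, w_n).
t=0.000000, w=-1.280000: f=-2.686000 → w ← -1.280000 + 0.28·(-2.686000) = -2.032080
t=0.280000, w=-2.032080: f=-4.185316 → w ← -2.032080 + 0.28·(-4.185316) = -3.203968
w(0.56) ≈ -3.2040

-3.2040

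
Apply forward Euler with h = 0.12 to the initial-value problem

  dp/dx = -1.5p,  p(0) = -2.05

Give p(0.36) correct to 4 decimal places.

-1.1303

Euler: p_{n+1} = p_n + h·f(x_n, p_n).
x=0.000000, p=-2.050000: f=3.075000 → p ← -2.050000 + 0.12·3.075000 = -1.681000
x=0.120000, p=-1.681000: f=2.521500 → p ← -1.681000 + 0.12·2.521500 = -1.378420
x=0.240000, p=-1.378420: f=2.067630 → p ← -1.378420 + 0.12·2.067630 = -1.130304
p(0.36) ≈ -1.1303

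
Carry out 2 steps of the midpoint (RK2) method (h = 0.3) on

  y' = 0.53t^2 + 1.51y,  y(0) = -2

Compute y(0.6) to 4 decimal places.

-4.7988

Midpoint: k1 = f(t_n, y_n); k2 = f(t_n + h/2, y_n + (h/2)·k1); y_{n+1} = y_n + h·k2.
t=0.000000, y=-2.000000:
  k1 = f(0.000000, -2.000000) = -3.020000
  k2 = f(0.150000, -2.453000) = -3.692105
  y ← -2.000000 + 0.3·(-3.692105) = -3.107632
t=0.300000, y=-3.107632:
  k1 = f(0.300000, -3.107632) = -4.644824
  k2 = f(0.450000, -3.804355) = -5.637251
  y ← -3.107632 + 0.3·(-5.637251) = -4.798807
y(0.6) ≈ -4.7988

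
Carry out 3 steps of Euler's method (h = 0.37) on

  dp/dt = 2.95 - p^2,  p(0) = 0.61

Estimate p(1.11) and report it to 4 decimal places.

Euler: p_{n+1} = p_n + h·f(t_n, p_n).
t=0.000000, p=0.610000: f=2.577900 → p ← 0.610000 + 0.37·2.577900 = 1.563823
t=0.370000, p=1.563823: f=0.504458 → p ← 1.563823 + 0.37·0.504458 = 1.750472
t=0.740000, p=1.750472: f=-0.114153 → p ← 1.750472 + 0.37·(-0.114153) = 1.708236
p(1.11) ≈ 1.7082

1.7082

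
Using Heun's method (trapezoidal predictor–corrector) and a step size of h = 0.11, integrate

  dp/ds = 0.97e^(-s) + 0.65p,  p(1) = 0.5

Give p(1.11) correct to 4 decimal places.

0.5756

Heun: k1 = f(s_n, p_n); k2 = f(s_n + h, p_n + h·k1); p_{n+1} = p_n + (h/2)·(k1 + k2).
s=1.000000, p=0.500000:
  k1 = f(1.000000, 0.500000) = 0.681843
  k2 = f(1.110000, 0.575003) = 0.693424
  p ← 0.500000 + (0.11/2)·(0.681843 + 0.693424) = 0.575640
p(1.11) ≈ 0.5756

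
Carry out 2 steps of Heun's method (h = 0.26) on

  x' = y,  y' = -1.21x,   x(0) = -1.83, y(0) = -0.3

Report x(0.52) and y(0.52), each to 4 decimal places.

-1.6833, 0.8529

Heun on (x,y): k1 = f(t_n, state_n); k2 = f(t_n + h, state_n + h·k1); state_{n+1} = state_n + (h/2)·(k1 + k2).
0.000000: (-1.830000, -0.300000)
  k1 = (-0.300000, 2.214300)
  predictor → (-1.908000, 0.275718)
  k2 = (0.275718, 2.308680)
  → (-1.833157, 0.287987)
0.260000: (-1.833157, 0.287987)
  k1 = (0.287987, 2.218120)
  predictor → (-1.758280, 0.864698)
  k2 = (0.864698, 2.127519)
  → (-1.683307, 0.852920)
(x(0.52), y(0.52)) ≈ (-1.6833, 0.8529)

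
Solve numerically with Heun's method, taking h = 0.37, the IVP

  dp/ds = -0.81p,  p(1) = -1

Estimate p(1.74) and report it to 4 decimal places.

-0.5553

Heun: k1 = f(s_n, p_n); k2 = f(s_n + h, p_n + h·k1); p_{n+1} = p_n + (h/2)·(k1 + k2).
s=1.000000, p=-1.000000:
  k1 = f(1.000000, -1.000000) = 0.810000
  k2 = f(1.370000, -0.700300) = 0.567243
  p ← -1.000000 + (0.37/2)·(0.810000 + 0.567243) = -0.745210
s=1.370000, p=-0.745210:
  k1 = f(1.370000, -0.745210) = 0.603620
  k2 = f(1.740000, -0.521871) = 0.422715
  p ← -0.745210 + (0.37/2)·(0.603620 + 0.422715) = -0.555338
p(1.74) ≈ -0.5553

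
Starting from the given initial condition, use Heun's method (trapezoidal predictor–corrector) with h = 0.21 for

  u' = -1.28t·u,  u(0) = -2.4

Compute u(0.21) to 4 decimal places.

Heun: k1 = f(t_n, u_n); k2 = f(t_n + h, u_n + h·k1); u_{n+1} = u_n + (h/2)·(k1 + k2).
t=0.000000, u=-2.400000:
  k1 = f(0.000000, -2.400000) = 0.000000
  k2 = f(0.210000, -2.400000) = 0.645120
  u ← -2.400000 + (0.21/2)·(0.000000 + 0.645120) = -2.332262
u(0.21) ≈ -2.3323

-2.3323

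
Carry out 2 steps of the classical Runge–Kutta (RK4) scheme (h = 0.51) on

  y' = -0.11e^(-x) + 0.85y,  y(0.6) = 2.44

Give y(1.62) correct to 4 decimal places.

5.7397

RK4: k1 = f(x_n, y_n); k2 = f(x_n + h/2, y_n + (h/2)·k1); k3 = f(x_n + h/2, y_n + (h/2)·k2); k4 = f(x_n + h, y_n + h·k3); y_{n+1} = y_n + (h/6)·(k1 + 2k2 + 2k3 + k4).
x=0.600000, y=2.440000:
  k1 = f(0.600000, 2.440000) = 2.013631
  k2 = f(0.855000, 2.953476) = 2.463673
  k3 = f(0.855000, 3.068237) = 2.561220
  k4 = f(1.110000, 3.746222) = 3.148037
  y ← 2.440000 + (0.51/6)·(k1 + 2k2 + 2k3 + k4) = 3.732974
x=1.110000, y=3.732974:
  k1 = f(1.110000, 3.732974) = 3.136776
  k2 = f(1.365000, 4.532852) = 3.824832
  k3 = f(1.365000, 4.708306) = 3.973968
  k4 = f(1.620000, 5.759697) = 4.873974
  y ← 3.732974 + (0.51/6)·(k1 + 2k2 + 2k3 + k4) = 5.739683
y(1.62) ≈ 5.7397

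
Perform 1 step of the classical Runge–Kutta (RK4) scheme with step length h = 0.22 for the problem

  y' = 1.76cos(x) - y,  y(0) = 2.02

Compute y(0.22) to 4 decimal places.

RK4: k1 = f(x_n, y_n); k2 = f(x_n + h/2, y_n + (h/2)·k1); k3 = f(x_n + h/2, y_n + (h/2)·k2); k4 = f(x_n + h, y_n + h·k3); y_{n+1} = y_n + (h/6)·(k1 + 2k2 + 2k3 + k4).
x=0.000000, y=2.020000:
  k1 = f(0.000000, 2.020000) = -0.260000
  k2 = f(0.110000, 1.991400) = -0.242037
  k3 = f(0.110000, 1.993376) = -0.244013
  k4 = f(0.220000, 1.966317) = -0.248738
  y ← 2.020000 + (0.22/6)·(k1 + 2k2 + 2k3 + k4) = 1.965703
y(0.22) ≈ 1.9657

1.9657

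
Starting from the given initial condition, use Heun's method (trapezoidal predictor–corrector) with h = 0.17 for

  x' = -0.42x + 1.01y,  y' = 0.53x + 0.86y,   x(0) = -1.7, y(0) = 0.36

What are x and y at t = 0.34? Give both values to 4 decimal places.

-1.3920, 0.1600

Heun on (x,y): k1 = f(t_n, state_n); k2 = f(t_n + h, state_n + h·k1); state_{n+1} = state_n + (h/2)·(k1 + k2).
0.000000: (-1.700000, 0.360000)
  k1 = (1.077600, -0.591400)
  predictor → (-1.516808, 0.259462)
  k2 = (0.899116, -0.580771)
  → (-1.531979, 0.260365)
0.170000: (-1.531979, 0.260365)
  k1 = (0.906400, -0.588035)
  predictor → (-1.377891, 0.160400)
  k2 = (0.740718, -0.592339)
  → (-1.391974, 0.160034)
(x(0.34), y(0.34)) ≈ (-1.3920, 0.1600)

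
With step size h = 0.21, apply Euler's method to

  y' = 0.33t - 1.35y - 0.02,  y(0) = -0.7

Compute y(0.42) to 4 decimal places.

-0.3520

Euler: y_{n+1} = y_n + h·f(t_n, y_n).
t=0.000000, y=-0.700000: f=0.925000 → y ← -0.700000 + 0.21·0.925000 = -0.505750
t=0.210000, y=-0.505750: f=0.732062 → y ← -0.505750 + 0.21·0.732062 = -0.352017
y(0.42) ≈ -0.3520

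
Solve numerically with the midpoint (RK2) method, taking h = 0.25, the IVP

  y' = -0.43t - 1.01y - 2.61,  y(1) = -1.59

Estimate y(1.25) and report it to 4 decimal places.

-1.9167

Midpoint: k1 = f(t_n, y_n); k2 = f(t_n + h/2, y_n + (h/2)·k1); y_{n+1} = y_n + h·k2.
t=1.000000, y=-1.590000:
  k1 = f(1.000000, -1.590000) = -1.434100
  k2 = f(1.125000, -1.769262) = -1.306795
  y ← -1.590000 + 0.25·(-1.306795) = -1.916699
y(1.25) ≈ -1.9167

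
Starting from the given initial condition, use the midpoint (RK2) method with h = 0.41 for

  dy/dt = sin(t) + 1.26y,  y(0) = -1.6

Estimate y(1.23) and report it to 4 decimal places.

-6.0728

Midpoint: k1 = f(t_n, y_n); k2 = f(t_n + h/2, y_n + (h/2)·k1); y_{n+1} = y_n + h·k2.
t=0.000000, y=-1.600000:
  k1 = f(0.000000, -1.600000) = -2.016000
  k2 = f(0.205000, -2.013280) = -2.333166
  y ← -1.600000 + 0.41·(-2.333166) = -2.556598
t=0.410000, y=-2.556598:
  k1 = f(0.410000, -2.556598) = -2.822704
  k2 = f(0.615000, -3.135252) = -3.373459
  y ← -2.556598 + 0.41·(-3.373459) = -3.939716
t=0.820000, y=-3.939716:
  k1 = f(0.820000, -3.939716) = -4.232897
  k2 = f(1.025000, -4.807460) = -5.202685
  y ← -3.939716 + 0.41·(-5.202685) = -6.072817
y(1.23) ≈ -6.0728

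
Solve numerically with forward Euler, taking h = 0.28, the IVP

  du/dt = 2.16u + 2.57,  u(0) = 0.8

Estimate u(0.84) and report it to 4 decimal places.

7.0340

Euler: u_{n+1} = u_n + h·f(t_n, u_n).
t=0.000000, u=0.800000: f=4.298000 → u ← 0.800000 + 0.28·4.298000 = 2.003440
t=0.280000, u=2.003440: f=6.897430 → u ← 2.003440 + 0.28·6.897430 = 3.934721
t=0.560000, u=3.934721: f=11.068996 → u ← 3.934721 + 0.28·11.068996 = 7.034039
u(0.84) ≈ 7.0340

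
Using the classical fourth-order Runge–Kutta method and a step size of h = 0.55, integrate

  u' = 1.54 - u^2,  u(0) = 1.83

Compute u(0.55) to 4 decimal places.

RK4: k1 = f(s_n, u_n); k2 = f(s_n + h/2, u_n + (h/2)·k1); k3 = f(s_n + h/2, u_n + (h/2)·k2); k4 = f(s_n + h, u_n + h·k3); u_{n+1} = u_n + (h/6)·(k1 + 2k2 + 2k3 + k4).
s=0.000000, u=1.830000:
  k1 = f(0.000000, 1.830000) = -1.808900
  k2 = f(0.275000, 1.332552) = -0.235696
  k3 = f(0.275000, 1.765184) = -1.575873
  k4 = f(0.550000, 0.963270) = 0.612111
  u ← 1.830000 + (0.55/6)·(k1 + 2k2 + 2k3 + k4) = 1.388173
u(0.55) ≈ 1.3882

1.3882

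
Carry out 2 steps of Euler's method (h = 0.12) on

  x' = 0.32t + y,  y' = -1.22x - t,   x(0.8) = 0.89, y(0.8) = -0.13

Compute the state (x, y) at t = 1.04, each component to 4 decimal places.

0.8977, -0.5992

Euler on (x,y): x_{n+1} = x_n + h·x', y_{n+1} = y_n + h·y'.
0.800000: (0.890000, -0.130000); f=(0.126000, -1.885800) → (0.905120, -0.356296)
0.920000: (0.905120, -0.356296); f=(-0.061896, -2.024246) → (0.897692, -0.599206)
(x(1.04), y(1.04)) ≈ (0.8977, -0.5992)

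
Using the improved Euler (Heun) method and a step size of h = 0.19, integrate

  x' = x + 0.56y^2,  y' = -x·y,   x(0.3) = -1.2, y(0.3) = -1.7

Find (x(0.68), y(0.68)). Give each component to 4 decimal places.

-0.6256, -2.5057

Heun on (x,y): k1 = f(t_n, state_n); k2 = f(t_n + h, state_n + h·k1); state_{n+1} = state_n + (h/2)·(k1 + k2).
0.300000: (-1.200000, -1.700000)
  k1 = (0.418400, -2.040000)
  predictor → (-1.120504, -2.087600)
  k2 = (1.320017, -2.339164)
  → (-1.034850, -2.116021)
0.490000: (-1.034850, -2.116021)
  k1 = (1.472574, -2.189765)
  predictor → (-0.755061, -2.532076)
  k2 = (2.835327, -1.911873)
  → (-0.625600, -2.505676)
(x(0.68), y(0.68)) ≈ (-0.6256, -2.5057)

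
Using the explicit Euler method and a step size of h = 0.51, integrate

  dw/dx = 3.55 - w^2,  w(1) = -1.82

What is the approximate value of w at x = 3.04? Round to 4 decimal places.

1.1932

Euler: w_{n+1} = w_n + h·f(x_n, w_n).
x=1.000000, w=-1.820000: f=0.237600 → w ← -1.820000 + 0.51·0.237600 = -1.698824
x=1.510000, w=-1.698824: f=0.663997 → w ← -1.698824 + 0.51·0.663997 = -1.360186
x=2.020000, w=-1.360186: f=1.699895 → w ← -1.360186 + 0.51·1.699895 = -0.493239
x=2.530000, w=-0.493239: f=3.306715 → w ← -0.493239 + 0.51·3.306715 = 1.193186
w(3.04) ≈ 1.1932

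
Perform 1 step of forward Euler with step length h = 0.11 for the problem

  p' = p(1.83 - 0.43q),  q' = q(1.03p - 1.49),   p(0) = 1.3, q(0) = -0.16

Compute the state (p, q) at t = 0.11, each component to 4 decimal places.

Euler on (p,q): p_{n+1} = p_n + h·p', q_{n+1} = q_n + h·q'.
0.000000: (1.300000, -0.160000); f=(2.468440, 0.024160) → (1.571528, -0.157342)
(p(0.11), q(0.11)) ≈ (1.5715, -0.1573)

1.5715, -0.1573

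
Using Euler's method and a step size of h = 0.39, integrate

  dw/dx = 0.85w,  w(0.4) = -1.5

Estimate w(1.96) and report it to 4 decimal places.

Euler: w_{n+1} = w_n + h·f(x_n, w_n).
x=0.400000, w=-1.500000: f=-1.275000 → w ← -1.500000 + 0.39·(-1.275000) = -1.997250
x=0.790000, w=-1.997250: f=-1.697662 → w ← -1.997250 + 0.39·(-1.697662) = -2.659338
x=1.180000, w=-2.659338: f=-2.260438 → w ← -2.659338 + 0.39·(-2.260438) = -3.540909
x=1.570000, w=-3.540909: f=-3.009773 → w ← -3.540909 + 0.39·(-3.009773) = -4.714720
w(1.96) ≈ -4.7147

-4.7147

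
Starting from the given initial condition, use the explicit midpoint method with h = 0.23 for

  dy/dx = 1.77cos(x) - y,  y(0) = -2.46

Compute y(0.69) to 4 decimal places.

Midpoint: k1 = f(x_n, y_n); k2 = f(x_n + h/2, y_n + (h/2)·k1); y_{n+1} = y_n + h·k2.
x=0.000000, y=-2.460000:
  k1 = f(0.000000, -2.460000) = 4.230000
  k2 = f(0.115000, -1.973550) = 3.731859
  y ← -2.460000 + 0.23·3.731859 = -1.601672
x=0.230000, y=-1.601672:
  k1 = f(0.230000, -1.601672) = 3.325062
  k2 = f(0.345000, -1.219290) = 2.884994
  y ← -1.601672 + 0.23·2.884994 = -0.938124
x=0.460000, y=-0.938124:
  k1 = f(0.460000, -0.938124) = 2.524137
  k2 = f(0.575000, -0.647848) = 2.133219
  y ← -0.938124 + 0.23·2.133219 = -0.447484
y(0.69) ≈ -0.4475

-0.4475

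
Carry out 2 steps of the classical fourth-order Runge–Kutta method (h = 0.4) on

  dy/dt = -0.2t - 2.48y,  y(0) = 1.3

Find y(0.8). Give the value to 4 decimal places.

0.1488

RK4: k1 = f(t_n, y_n); k2 = f(t_n + h/2, y_n + (h/2)·k1); k3 = f(t_n + h/2, y_n + (h/2)·k2); k4 = f(t_n + h, y_n + h·k3); y_{n+1} = y_n + (h/6)·(k1 + 2k2 + 2k3 + k4).
t=0.000000, y=1.300000:
  k1 = f(0.000000, 1.300000) = -3.224000
  k2 = f(0.200000, 0.655200) = -1.664896
  k3 = f(0.200000, 0.967021) = -2.438212
  k4 = f(0.400000, 0.324715) = -0.885294
  y ← 1.300000 + (0.4/6)·(k1 + 2k2 + 2k3 + k4) = 0.478966
t=0.400000, y=0.478966:
  k1 = f(0.400000, 0.478966) = -1.267836
  k2 = f(0.600000, 0.225399) = -0.678989
  k3 = f(0.600000, 0.343168) = -0.971057
  k4 = f(0.800000, 0.090543) = -0.384547
  y ← 0.478966 + (0.4/6)·(k1 + 2k2 + 2k3 + k4) = 0.148801
y(0.8) ≈ 0.1488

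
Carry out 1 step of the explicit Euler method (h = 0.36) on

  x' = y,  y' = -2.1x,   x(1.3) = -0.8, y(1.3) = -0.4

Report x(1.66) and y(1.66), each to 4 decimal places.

Euler on (x,y): x_{n+1} = x_n + h·x', y_{n+1} = y_n + h·y'.
1.300000: (-0.800000, -0.400000); f=(-0.400000, 1.680000) → (-0.944000, 0.204800)
(x(1.66), y(1.66)) ≈ (-0.9440, 0.2048)

-0.9440, 0.2048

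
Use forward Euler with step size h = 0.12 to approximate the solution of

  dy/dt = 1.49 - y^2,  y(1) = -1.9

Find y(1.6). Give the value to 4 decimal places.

Euler: y_{n+1} = y_n + h·f(t_n, y_n).
t=1.000000, y=-1.900000: f=-2.120000 → y ← -1.900000 + 0.12·(-2.120000) = -2.154400
t=1.120000, y=-2.154400: f=-3.151439 → y ← -2.154400 + 0.12·(-3.151439) = -2.532573
t=1.240000, y=-2.532573: f=-4.923925 → y ← -2.532573 + 0.12·(-4.923925) = -3.123444
t=1.360000, y=-3.123444: f=-8.265900 → y ← -3.123444 + 0.12·(-8.265900) = -4.115352
t=1.480000, y=-4.115352: f=-15.446120 → y ← -4.115352 + 0.12·(-15.446120) = -5.968886
y(1.6) ≈ -5.9689

-5.9689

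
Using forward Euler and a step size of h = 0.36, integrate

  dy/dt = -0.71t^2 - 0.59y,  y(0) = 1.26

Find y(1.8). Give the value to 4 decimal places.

-0.4813

Euler: y_{n+1} = y_n + h·f(t_n, y_n).
t=0.000000, y=1.260000: f=-0.743400 → y ← 1.260000 + 0.36·(-0.743400) = 0.992376
t=0.360000, y=0.992376: f=-0.677518 → y ← 0.992376 + 0.36·(-0.677518) = 0.748470
t=0.720000, y=0.748470: f=-0.809661 → y ← 0.748470 + 0.36·(-0.809661) = 0.456992
t=1.080000, y=0.456992: f=-1.097769 → y ← 0.456992 + 0.36·(-1.097769) = 0.061795
t=1.440000, y=0.061795: f=-1.508715 → y ← 0.061795 + 0.36·(-1.508715) = -0.481343
y(1.8) ≈ -0.4813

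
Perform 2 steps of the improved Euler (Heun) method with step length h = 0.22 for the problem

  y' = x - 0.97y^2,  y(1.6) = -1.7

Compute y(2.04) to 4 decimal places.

Heun: k1 = f(x_n, y_n); k2 = f(x_n + h, y_n + h·k1); y_{n+1} = y_n + (h/2)·(k1 + k2).
x=1.600000, y=-1.700000:
  k1 = f(1.600000, -1.700000) = -1.203300
  k2 = f(1.820000, -1.964726) = -1.924344
  y ← -1.700000 + (0.22/2)·(-1.203300 + (-1.924344)) = -2.044041
x=1.820000, y=-2.044041:
  k1 = f(1.820000, -2.044041) = -2.232760
  k2 = f(2.040000, -2.535248) = -4.194658
  y ← -2.044041 + (0.22/2)·(-2.232760 + (-4.194658)) = -2.751057
y(2.04) ≈ -2.7511

-2.7511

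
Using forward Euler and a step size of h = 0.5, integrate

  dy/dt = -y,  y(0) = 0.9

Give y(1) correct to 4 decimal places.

Euler: y_{n+1} = y_n + h·f(t_n, y_n).
t=0.000000, y=0.900000: f=-0.900000 → y ← 0.900000 + 0.5·(-0.900000) = 0.450000
t=0.500000, y=0.450000: f=-0.450000 → y ← 0.450000 + 0.5·(-0.450000) = 0.225000
y(1) ≈ 0.2250

0.2250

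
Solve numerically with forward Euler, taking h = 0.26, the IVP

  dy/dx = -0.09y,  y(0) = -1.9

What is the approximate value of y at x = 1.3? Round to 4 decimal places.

-1.6879

Euler: y_{n+1} = y_n + h·f(x_n, y_n).
x=0.000000, y=-1.900000: f=0.171000 → y ← -1.900000 + 0.26·0.171000 = -1.855540
x=0.260000, y=-1.855540: f=0.166999 → y ← -1.855540 + 0.26·0.166999 = -1.812120
x=0.520000, y=-1.812120: f=0.163091 → y ← -1.812120 + 0.26·0.163091 = -1.769717
x=0.780000, y=-1.769717: f=0.159275 → y ← -1.769717 + 0.26·0.159275 = -1.728305
x=1.040000, y=-1.728305: f=0.155547 → y ← -1.728305 + 0.26·0.155547 = -1.687863
y(1.3) ≈ -1.6879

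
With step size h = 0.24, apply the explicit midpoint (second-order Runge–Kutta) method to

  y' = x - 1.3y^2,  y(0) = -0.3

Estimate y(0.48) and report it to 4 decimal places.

-0.2413

Midpoint: k1 = f(x_n, y_n); k2 = f(x_n + h/2, y_n + (h/2)·k1); y_{n+1} = y_n + h·k2.
x=0.000000, y=-0.300000:
  k1 = f(0.000000, -0.300000) = -0.117000
  k2 = f(0.120000, -0.314040) = -0.008207
  y ← -0.300000 + 0.24·(-0.008207) = -0.301970
x=0.240000, y=-0.301970:
  k1 = f(0.240000, -0.301970) = 0.121459
  k2 = f(0.360000, -0.287395) = 0.252626
  y ← -0.301970 + 0.24·0.252626 = -0.241340
y(0.48) ≈ -0.2413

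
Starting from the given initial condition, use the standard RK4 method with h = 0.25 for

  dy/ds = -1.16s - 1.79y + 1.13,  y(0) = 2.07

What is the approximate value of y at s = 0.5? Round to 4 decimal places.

1.1094

RK4: k1 = f(s_n, y_n); k2 = f(s_n + h/2, y_n + (h/2)·k1); k3 = f(s_n + h/2, y_n + (h/2)·k2); k4 = f(s_n + h, y_n + h·k3); y_{n+1} = y_n + (h/6)·(k1 + 2k2 + 2k3 + k4).
s=0.000000, y=2.070000:
  k1 = f(0.000000, 2.070000) = -2.575300
  k2 = f(0.125000, 1.748087) = -2.144077
  k3 = f(0.125000, 1.801990) = -2.240563
  k4 = f(0.250000, 1.509859) = -1.862648
  y ← 2.070000 + (0.25/6)·(k1 + 2k2 + 2k3 + k4) = 1.519699
s=0.250000, y=1.519699:
  k1 = f(0.250000, 1.519699) = -1.880261
  k2 = f(0.375000, 1.284666) = -1.604553
  k3 = f(0.375000, 1.319130) = -1.666242
  k4 = f(0.500000, 1.103138) = -1.424618
  y ← 1.519699 + (0.25/6)·(k1 + 2k2 + 2k3 + k4) = 1.109429
y(0.5) ≈ 1.1094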